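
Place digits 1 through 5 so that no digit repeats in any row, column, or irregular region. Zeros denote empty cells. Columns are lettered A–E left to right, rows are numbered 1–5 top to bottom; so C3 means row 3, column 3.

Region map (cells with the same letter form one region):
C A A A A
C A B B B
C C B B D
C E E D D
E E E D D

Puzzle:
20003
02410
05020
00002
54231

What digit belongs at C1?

B1 = 1: row 1 has {2,3}; col 2 has {2,4,5}; region has {2,3} → only 1 remains.
C1 = 5: row 1 has {1,2,3}; col 3 has {2,4}; region has {1,2,3} → only 5 remains.

5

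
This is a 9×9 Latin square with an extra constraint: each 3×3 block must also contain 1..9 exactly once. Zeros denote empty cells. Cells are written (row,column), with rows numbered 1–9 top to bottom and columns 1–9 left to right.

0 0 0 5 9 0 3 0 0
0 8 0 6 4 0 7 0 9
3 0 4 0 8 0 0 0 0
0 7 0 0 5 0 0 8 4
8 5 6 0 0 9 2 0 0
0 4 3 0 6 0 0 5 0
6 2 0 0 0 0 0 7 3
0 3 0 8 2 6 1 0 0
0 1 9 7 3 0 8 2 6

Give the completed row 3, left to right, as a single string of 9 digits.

394187562

(1,2) = 6 (sole candidate).
(2,8) = 1 (sole candidate).
(3,2) = 9: row 3 has {3,4,8}; col 2 has {1,2,3,4,5,6,7,8}; box has {3,4,6,8} → only 9 remains.
(3,8) = 6: row 3 has {3,4,8,9}; col 8 has {1,2,5,7,8}; box has {1,3,7,9} → only 6 remains.
(5,8) = 3 (sole candidate).
(6,7) = 9 (sole candidate).
(7,5) = 1 (sole candidate).
(8,9) = 5 (sole candidate).
(1,8) = 4 (sole candidate).
(3,7) = 5: row 3 has {3,4,6,8,9}; col 7 has {1,2,3,7,8,9}; box has {1,3,4,6,7,9} → only 5 remains.
(3,9) = 2: row 3 has {3,4,5,6,8,9}; col 9 has {3,4,5,6,9}; box has {1,3,4,5,6,7,9} → only 2 remains.
(4,7) = 6 (sole candidate).
(5,5) = 7 (sole candidate).
(5,9) = 1 (sole candidate).
(6,9) = 7 (sole candidate).
(7,7) = 4 (sole candidate).
(8,3) = 7 (sole candidate).
(8,8) = 9 (sole candidate).
(1,9) = 8 (sole candidate).
(3,4) = 1: row 3 has {2,3,4,5,6,8,9}; col 4 has {5,6,7,8}; box has {4,5,6,8,9} → only 1 remains.
(3,6) = 7: row 3 has {1,2,3,4,5,6,8,9}; col 6 has {6,9}; box has {1,4,5,6,8,9} → only 7 remains.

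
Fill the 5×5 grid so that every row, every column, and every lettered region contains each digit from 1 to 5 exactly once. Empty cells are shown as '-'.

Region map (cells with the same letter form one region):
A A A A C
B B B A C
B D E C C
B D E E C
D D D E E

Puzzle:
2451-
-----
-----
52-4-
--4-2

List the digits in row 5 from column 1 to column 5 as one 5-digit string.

13452

R1C5 = 3 (sole candidate).
R2C4 = 3 (sole candidate).
R4C5 = 1 (sole candidate).
R5C4 = 5: row 5 has {2,4}; col 4 has {1,3,4}; region has {2,4} → only 5 remains.
R2C2 = 1 (sole candidate).
R2C3 = 2 (sole candidate).
R3C4 = 2 (sole candidate).
R4C3 = 3 (sole candidate).
R5C2 = 3: row 5 has {2,4,5}; col 2 has {1,2,4}; region has {2,4} → only 3 remains.
R2C1 = 4 (sole candidate).
R2C5 = 5 (sole candidate).
R3C1 = 3 (sole candidate).
R3C2 = 5 (sole candidate).
R3C3 = 1 (sole candidate).
R3C5 = 4 (sole candidate).
R5C1 = 1: row 5 has {2,3,4,5}; col 1 has {2,3,4,5}; region has {2,3,4,5} → only 1 remains.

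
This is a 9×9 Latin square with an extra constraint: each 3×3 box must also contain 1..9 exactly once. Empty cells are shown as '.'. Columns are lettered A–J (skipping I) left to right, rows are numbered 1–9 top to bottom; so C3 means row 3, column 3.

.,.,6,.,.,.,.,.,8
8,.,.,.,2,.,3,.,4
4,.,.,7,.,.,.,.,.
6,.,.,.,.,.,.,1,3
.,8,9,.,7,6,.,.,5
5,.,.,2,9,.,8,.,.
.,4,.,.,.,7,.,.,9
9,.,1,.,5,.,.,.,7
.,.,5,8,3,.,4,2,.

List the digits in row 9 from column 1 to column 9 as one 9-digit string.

C2 = 7 (sole candidate).
G5 = 2 (sole candidate).
H5 = 4 (sole candidate).
J6 = 6 (sole candidate).
G8 = 6 (sole candidate).
A9 = 7: row 9 has {2,3,4,5,8}; col 1 has {4,5,6,8,9}; box has {1,4,5,9} → only 7 remains.
B9 = 6: row 9 has {2,3,4,5,7,8}; col 2 has {4,8}; box has {1,4,5,7,9} → only 6 remains.
J9 = 1: row 9 has {2,3,4,5,6,7,8}; col 9 has {3,4,5,6,7,8,9}; box has {2,4,6,7,9} → only 1 remains.
J3 = 2 (sole candidate).
H6 = 7 (sole candidate).
G7 = 5 (sole candidate).
D8 = 4 (sole candidate).
F8 = 2 (sole candidate).
F9 = 9: row 9 has {1,2,3,4,5,6,7,8}; col 6 has {2,6,7}; box has {2,3,4,5,7,8} → only 9 remains.

765839421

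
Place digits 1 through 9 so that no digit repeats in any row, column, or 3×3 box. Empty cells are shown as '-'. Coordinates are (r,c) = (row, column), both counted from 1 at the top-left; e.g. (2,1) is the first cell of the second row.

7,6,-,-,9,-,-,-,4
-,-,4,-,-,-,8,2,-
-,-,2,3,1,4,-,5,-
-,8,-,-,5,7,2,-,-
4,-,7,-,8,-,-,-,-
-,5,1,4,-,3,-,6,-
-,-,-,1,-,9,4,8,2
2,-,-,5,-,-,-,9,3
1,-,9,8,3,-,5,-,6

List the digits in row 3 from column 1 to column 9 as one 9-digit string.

(1,4) = 2 (sole candidate).
(3,2) = 9: row 3 has {1,2,3,4,5}; col 2 has {5,6,8}; box has {2,4,6,7} → only 9 remains.
(3,9) = 7: row 3 has {1,2,3,4,5,9}; col 9 has {2,3,4,6}; box has {2,4,5,8} → only 7 remains.
(6,1) = 9 (sole candidate).
(6,5) = 2 (sole candidate).
(6,7) = 7 (sole candidate).
(6,9) = 8 (sole candidate).
(8,6) = 6 (sole candidate).
(8,7) = 1 (sole candidate).
(9,6) = 2 (sole candidate).
(9,8) = 7 (sole candidate).
(1,7) = 3 (sole candidate).
(1,8) = 1 (sole candidate).
(2,6) = 5 (sole candidate).
(2,9) = 9 (sole candidate).
(3,1) = 8: row 3 has {1,2,3,4,5,7,9}; col 1 has {1,2,4,7,9}; box has {2,4,6,7,9} → only 8 remains.
(3,7) = 6: row 3 has {1,2,3,4,5,7,8,9}; col 7 has {1,2,3,4,5,7,8}; box has {1,2,3,4,5,7,8,9} → only 6 remains.

892314657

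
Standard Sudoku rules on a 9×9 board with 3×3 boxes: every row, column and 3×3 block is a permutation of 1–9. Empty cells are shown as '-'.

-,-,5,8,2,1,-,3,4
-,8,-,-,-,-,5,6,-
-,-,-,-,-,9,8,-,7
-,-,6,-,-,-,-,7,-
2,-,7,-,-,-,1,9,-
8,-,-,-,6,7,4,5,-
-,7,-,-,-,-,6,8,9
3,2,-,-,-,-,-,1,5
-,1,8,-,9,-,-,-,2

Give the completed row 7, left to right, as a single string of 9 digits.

R1C7 = 9 (sole candidate).
R2C9 = 1 (sole candidate).
R3C8 = 2 (sole candidate).
R6C9 = 3 (sole candidate).
R7C3 = 4: row 7 has {6,7,8,9}; col 3 has {5,6,7,8}; box has {1,2,3,7,8} → only 4 remains.
R8C3 = 9 (sole candidate).
R8C7 = 7 (sole candidate).
R9C7 = 3 (sole candidate).
R9C8 = 4 (sole candidate).
R1C2 = 6 (sole candidate).
R4C7 = 2 (sole candidate).
R4C9 = 8 (sole candidate).
R5C9 = 6 (sole candidate).
R6C2 = 9 (sole candidate).
R6C3 = 1 (sole candidate).
R6C4 = 2 (sole candidate).
R7C1 = 5: row 7 has {4,6,7,8,9}; col 1 has {2,3,8}; box has {1,2,3,4,7,8,9} → only 5 remains.
R9C1 = 6 (sole candidate).
R9C6 = 5 (sole candidate).
R1C1 = 7 (sole candidate).
R3C3 = 3 (sole candidate).
R4C1 = 4 (sole candidate).
R4C6 = 3 (sole candidate).
R7C6 = 2: row 7 has {4,5,6,7,8,9}; col 6 has {1,3,5,7,9}; box has {5,9} → only 2 remains.
R9C4 = 7 (sole candidate).
R2C1 = 9 (sole candidate).
R2C3 = 2 (sole candidate).
R2C6 = 4 (sole candidate).
R3C1 = 1 (sole candidate).
R3C2 = 4 (sole candidate).
R3C5 = 5 (sole candidate).
R4C2 = 5 (sole candidate).
R4C5 = 1 (sole candidate).
R5C2 = 3 (sole candidate).
R5C6 = 8 (sole candidate).
R7C5 = 3: row 7 has {2,4,5,6,7,8,9}; col 5 has {1,2,5,6,9}; box has {2,5,7,9} → only 3 remains.
R8C6 = 6 (sole candidate).
R2C4 = 3 (sole candidate).
R2C5 = 7 (sole candidate).
R3C4 = 6 (sole candidate).
R4C4 = 9 (sole candidate).
R5C5 = 4 (sole candidate).
R7C4 = 1: row 7 has {2,3,4,5,6,7,8,9}; col 4 has {2,3,6,7,8,9}; box has {2,3,5,6,7,9} → only 1 remains.

574132689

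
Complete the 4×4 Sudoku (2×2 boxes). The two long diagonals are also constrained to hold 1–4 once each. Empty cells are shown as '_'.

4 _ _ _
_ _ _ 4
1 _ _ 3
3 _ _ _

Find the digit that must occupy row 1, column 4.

row 2, column 1 = 2: row 2 has {4}; col 1 has {1,3,4}; box has {4} → only 2 remains.
row 2, column 3 = 1: row 2 has {2,4}; col 3 has {}; box has {4}; anti-diagonal has {3} → only 1 remains.
row 3, column 3 = 2: row 3 has {1,3}; col 3 has {1}; box has {3}; main diagonal has {4} → only 2 remains.
row 4, column 3 = 4: row 4 has {3}; col 3 has {1,2}; box has {2,3} → only 4 remains.
row 4, column 4 = 1: row 4 has {3,4}; col 4 has {3,4}; box has {2,3,4}; main diagonal has {2,4} → only 1 remains.
row 1, column 3 = 3: row 1 has {4}; col 3 has {1,2,4}; box has {1,4} → only 3 remains.
row 1, column 4 = 2: row 1 has {3,4}; col 4 has {1,3,4}; box has {1,3,4}; anti-diagonal has {1,3} → only 2 remains.

2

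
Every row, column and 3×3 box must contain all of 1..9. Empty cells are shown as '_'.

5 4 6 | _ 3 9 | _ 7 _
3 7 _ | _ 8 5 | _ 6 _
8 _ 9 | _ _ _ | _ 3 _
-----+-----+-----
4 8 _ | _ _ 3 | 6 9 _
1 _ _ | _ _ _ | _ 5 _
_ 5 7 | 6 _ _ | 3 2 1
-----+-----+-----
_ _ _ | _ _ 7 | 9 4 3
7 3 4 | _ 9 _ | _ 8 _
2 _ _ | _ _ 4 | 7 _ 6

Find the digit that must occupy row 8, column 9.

2

row 4, column 3 = 2 (sole candidate).
row 4, column 9 = 7 (sole candidate).
row 5, column 3 = 3 (sole candidate).
row 6, column 1 = 9 (sole candidate).
row 6, column 5 = 4 (sole candidate).
row 6, column 6 = 8 (sole candidate).
row 7, column 1 = 6 (sole candidate).
row 7, column 2 = 1 (sole candidate).
row 9, column 2 = 9 (sole candidate).
row 9, column 8 = 1 (sole candidate).
row 2, column 3 = 1 (sole candidate).
row 3, column 2 = 2 (sole candidate).
row 5, column 2 = 6 (sole candidate).
row 5, column 6 = 2 (sole candidate).
row 9, column 5 = 5 (sole candidate).
row 4, column 5 = 1 (sole candidate).
row 5, column 5 = 7 (sole candidate).
row 7, column 5 = 2 (sole candidate).
row 8, column 4 = 1 (sole candidate).
row 8, column 6 = 6 (sole candidate).
row 9, column 3 = 8 (sole candidate).
row 9, column 4 = 3 (sole candidate).
row 1, column 4 = 2 (sole candidate).
row 1, column 9 = 8 (sole candidate).
row 2, column 4 = 4 (sole candidate).
row 2, column 7 = 2 (sole candidate).
row 2, column 9 = 9 (sole candidate).
row 3, column 4 = 7 (sole candidate).
row 3, column 5 = 6 (sole candidate).
row 3, column 6 = 1 (sole candidate).
row 4, column 4 = 5 (sole candidate).
row 5, column 4 = 9 (sole candidate).
row 5, column 9 = 4 (sole candidate).
row 7, column 3 = 5 (sole candidate).
row 7, column 4 = 8 (sole candidate).
row 8, column 7 = 5 (sole candidate).
row 8, column 9 = 2: row 8 has {1,3,4,5,6,7,8,9}; col 9 has {1,3,4,6,7,8,9}; box has {1,3,4,5,6,7,8,9} → only 2 remains.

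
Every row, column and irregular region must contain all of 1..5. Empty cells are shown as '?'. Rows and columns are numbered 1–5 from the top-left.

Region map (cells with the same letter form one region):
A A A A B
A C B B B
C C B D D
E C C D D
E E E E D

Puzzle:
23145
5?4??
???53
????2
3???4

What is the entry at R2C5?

1

R2C5 = 1: row 2 has {4,5}; col 5 has {2,3,4,5}; region has {4,5} → only 1 remains.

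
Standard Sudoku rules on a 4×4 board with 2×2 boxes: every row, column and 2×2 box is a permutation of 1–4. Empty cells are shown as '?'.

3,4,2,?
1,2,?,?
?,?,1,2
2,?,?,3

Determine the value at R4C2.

1

R1C4 = 1: row 1 has {2,3,4}; col 4 has {2,3}; box has {2} → only 1 remains.
R2C4 = 4: row 2 has {1,2}; col 4 has {1,2,3}; box has {1,2} → only 4 remains.
R3C1 = 4: row 3 has {1,2}; col 1 has {1,2,3}; box has {2} → only 4 remains.
R3C2 = 3: row 3 has {1,2,4}; col 2 has {2,4}; box has {2,4} → only 3 remains.
R4C2 = 1: row 4 has {2,3}; col 2 has {2,3,4}; box has {2,3,4} → only 1 remains.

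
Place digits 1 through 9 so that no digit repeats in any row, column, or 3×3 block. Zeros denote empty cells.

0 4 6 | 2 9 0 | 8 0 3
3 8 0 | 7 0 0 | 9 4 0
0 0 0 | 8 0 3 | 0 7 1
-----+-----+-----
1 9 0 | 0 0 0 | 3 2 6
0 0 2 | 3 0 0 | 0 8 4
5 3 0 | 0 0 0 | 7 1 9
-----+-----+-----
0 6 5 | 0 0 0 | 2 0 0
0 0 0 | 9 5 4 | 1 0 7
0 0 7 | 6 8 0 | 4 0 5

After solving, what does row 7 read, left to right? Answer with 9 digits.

465137298

R1C1 = 7 (sole candidate).
R1C8 = 5 (sole candidate).
R2C3 = 1 (sole candidate).
R2C5 = 6 (sole candidate).
R2C6 = 5 (sole candidate).
R2C9 = 2 (sole candidate).
R3C3 = 9 (sole candidate).
R3C5 = 4 (sole candidate).
R3C7 = 6 (sole candidate).
R4C5 = 7 (sole candidate).
R4C6 = 8 (sole candidate).
R5C1 = 6 (sole candidate).
R5C2 = 7 (sole candidate).
R5C5 = 1 (sole candidate).
R5C6 = 9 (sole candidate).
R5C7 = 5 (sole candidate).
R6C4 = 4 (sole candidate).
R6C5 = 2 (sole candidate).
R6C6 = 6 (sole candidate).
R7C4 = 1: row 7 has {2,5,6}; col 4 has {2,3,4,6,7,8,9}; box has {4,5,6,8,9} → only 1 remains.
R7C5 = 3: row 7 has {1,2,5,6}; col 5 has {1,2,4,5,6,7,8,9}; box has {1,4,5,6,8,9} → only 3 remains.
R7C6 = 7: row 7 has {1,2,3,5,6}; col 6 has {3,4,5,6,8,9}; box has {1,3,4,5,6,8,9} → only 7 remains.
R7C8 = 9: row 7 has {1,2,3,5,6,7}; col 8 has {1,2,4,5,7,8}; box has {1,2,4,5,7} → only 9 remains.
R7C9 = 8: row 7 has {1,2,3,5,6,7,9}; col 9 has {1,2,3,4,5,6,7,9}; box has {1,2,4,5,7,9} → only 8 remains.
R8C2 = 2 (sole candidate).
R9C1 = 9 (sole candidate).
R9C2 = 1 (sole candidate).
R9C6 = 2 (sole candidate).
R9C8 = 3 (sole candidate).
R1C6 = 1 (sole candidate).
R3C1 = 2 (sole candidate).
R3C2 = 5 (sole candidate).
R4C3 = 4 (sole candidate).
R4C4 = 5 (sole candidate).
R6C3 = 8 (sole candidate).
R7C1 = 4: row 7 has {1,2,3,5,6,7,8,9}; col 1 has {1,2,3,5,6,7,9}; box has {1,2,5,6,7,9} → only 4 remains.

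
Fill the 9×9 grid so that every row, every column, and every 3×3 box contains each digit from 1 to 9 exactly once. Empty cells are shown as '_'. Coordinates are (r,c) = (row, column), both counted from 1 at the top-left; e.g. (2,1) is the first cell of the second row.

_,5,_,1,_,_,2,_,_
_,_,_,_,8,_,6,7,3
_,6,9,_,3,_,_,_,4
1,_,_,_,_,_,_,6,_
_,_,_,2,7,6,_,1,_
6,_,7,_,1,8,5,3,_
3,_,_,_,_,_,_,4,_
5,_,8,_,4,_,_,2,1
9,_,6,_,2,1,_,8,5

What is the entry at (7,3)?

(1,8) = 9 (sole candidate).
(1,9) = 8 (sole candidate).
(3,7) = 1 (sole candidate).
(3,8) = 5 (sole candidate).
(5,9) = 9 (sole candidate).
(6,9) = 2 (sole candidate).
(8,2) = 7 (sole candidate).
(9,2) = 4 (sole candidate).
(1,5) = 6 (sole candidate).
(3,4) = 7 (sole candidate).
(3,6) = 2 (sole candidate).
(4,9) = 7 (sole candidate).
(6,2) = 9 (sole candidate).
(6,4) = 4 (sole candidate).
(7,9) = 6 (sole candidate).
(9,4) = 3 (sole candidate).
(9,7) = 7 (sole candidate).
(1,6) = 4 (sole candidate).
(3,1) = 8 (sole candidate).
(5,1) = 4 (sole candidate).
(5,7) = 8 (sole candidate).
(7,7) = 9 (sole candidate).
(8,6) = 9 (sole candidate).
(8,7) = 3 (sole candidate).
(1,1) = 7 (sole candidate).
(1,3) = 3 (sole candidate).
(2,1) = 2 (sole candidate).
(2,2) = 1 (sole candidate).
(2,3) = 4 (sole candidate).
(2,6) = 5 (sole candidate).
(4,6) = 3 (sole candidate).
(4,7) = 4 (sole candidate).
(5,2) = 3 (sole candidate).
(5,3) = 5 (sole candidate).
(7,2) = 2 (sole candidate).
(7,3) = 1: row 7 has {2,3,4,6,9}; col 3 has {3,4,5,6,7,8,9}; box has {2,3,4,5,6,7,8,9} → only 1 remains.

1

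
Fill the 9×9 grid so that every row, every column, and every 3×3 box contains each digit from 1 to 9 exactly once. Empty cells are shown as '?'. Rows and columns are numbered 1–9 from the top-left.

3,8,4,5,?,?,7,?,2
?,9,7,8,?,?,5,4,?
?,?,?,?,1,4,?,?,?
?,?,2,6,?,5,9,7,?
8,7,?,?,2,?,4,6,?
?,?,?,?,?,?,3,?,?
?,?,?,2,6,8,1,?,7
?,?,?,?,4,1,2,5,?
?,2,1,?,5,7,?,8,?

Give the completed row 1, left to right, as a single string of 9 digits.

row 1, column 5 = 9: row 1 has {2,3,4,5,7,8}; col 5 has {1,2,4,5,6}; box has {1,4,5,8} → only 9 remains.
row 1, column 6 = 6: row 1 has {2,3,4,5,7,8,9}; col 6 has {1,4,5,7,8}; box has {1,4,5,8,9} → only 6 remains.
row 1, column 8 = 1: row 1 has {2,3,4,5,6,7,8,9}; col 8 has {4,5,6,7,8}; box has {2,4,5,7} → only 1 remains.

384596712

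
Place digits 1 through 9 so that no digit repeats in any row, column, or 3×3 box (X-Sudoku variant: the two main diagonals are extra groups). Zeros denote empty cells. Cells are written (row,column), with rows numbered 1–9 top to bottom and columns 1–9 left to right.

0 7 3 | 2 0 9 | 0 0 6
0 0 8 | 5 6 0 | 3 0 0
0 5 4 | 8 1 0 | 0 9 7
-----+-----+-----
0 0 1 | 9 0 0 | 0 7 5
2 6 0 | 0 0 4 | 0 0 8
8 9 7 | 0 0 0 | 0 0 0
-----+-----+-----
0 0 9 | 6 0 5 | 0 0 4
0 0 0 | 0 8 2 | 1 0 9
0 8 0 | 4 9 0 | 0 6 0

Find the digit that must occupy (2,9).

(1,1) = 1: row 1 has {2,3,6,7,9}; col 1 has {2,8}; box has {3,4,5,7,8}; main diagonal has {4,9} → only 1 remains.
(1,5) = 4: row 1 has {1,2,3,6,7,9}; col 5 has {1,6,8,9}; box has {1,2,5,6,8,9} → only 4 remains.
(2,1) = 9: row 2 has {3,5,6,8}; col 1 has {1,2,8}; box has {1,3,4,5,7,8} → only 9 remains.
(2,2) = 2: row 2 has {3,5,6,8,9}; col 2 has {5,6,7,8,9}; box has {1,3,4,5,7,8,9}; main diagonal has {1,4,9} → only 2 remains.
(2,6) = 7: row 2 has {2,3,5,6,8,9}; col 6 has {2,4,5,9}; box has {1,2,4,5,6,8,9} → only 7 remains.
(2,9) = 1: row 2 has {2,3,5,6,7,8,9}; col 9 has {4,5,6,7,8,9}; box has {3,6,7,9} → only 1 remains.

1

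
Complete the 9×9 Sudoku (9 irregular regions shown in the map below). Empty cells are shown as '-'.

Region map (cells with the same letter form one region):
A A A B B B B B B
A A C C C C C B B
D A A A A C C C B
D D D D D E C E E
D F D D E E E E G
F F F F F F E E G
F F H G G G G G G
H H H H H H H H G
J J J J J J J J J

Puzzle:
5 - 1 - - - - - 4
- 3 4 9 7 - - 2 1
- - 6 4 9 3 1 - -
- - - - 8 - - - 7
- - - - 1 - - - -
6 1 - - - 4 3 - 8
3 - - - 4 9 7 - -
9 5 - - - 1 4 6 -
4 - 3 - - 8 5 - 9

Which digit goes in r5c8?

4

r2c1 = 8 (sole candidate).
r2c7 = 6 (sole candidate).
r3c9 = 5 (sole candidate).
r4c7 = 2 (sole candidate).
r2c6 = 5 (sole candidate).
r3c8 = 8 (sole candidate).
r4c1 = 1 (sole candidate).
r4c6 = 6 (sole candidate).
r5c6 = 2 (sole candidate).
r1c6 = 7 (sole candidate).
r5c1 = 7 (sole candidate).
r1c2 = 2 (sole candidate).
r3c1 = 2 (sole candidate).
r3c2 = 7 (sole candidate).
r7c2 = 8 (sole candidate).
r7c3 = 2 (sole candidate).
r7c9 = 6 (sole candidate).
r8c5 = 3 (sole candidate).
r8c9 = 2 (sole candidate).
r9c2 = 6 (sole candidate).
r9c5 = 2 (sole candidate).
r1c5 = 6 (sole candidate).
r5c2 = 9 (sole candidate).
r5c3 = 5 (sole candidate).
r5c7 = 8 (sole candidate).
r5c8 = 4: row 5 has {1,2,5,7,8,9}; col 8 has {2,6,8}; region has {1,2,3,6,7,8} → only 4 remains.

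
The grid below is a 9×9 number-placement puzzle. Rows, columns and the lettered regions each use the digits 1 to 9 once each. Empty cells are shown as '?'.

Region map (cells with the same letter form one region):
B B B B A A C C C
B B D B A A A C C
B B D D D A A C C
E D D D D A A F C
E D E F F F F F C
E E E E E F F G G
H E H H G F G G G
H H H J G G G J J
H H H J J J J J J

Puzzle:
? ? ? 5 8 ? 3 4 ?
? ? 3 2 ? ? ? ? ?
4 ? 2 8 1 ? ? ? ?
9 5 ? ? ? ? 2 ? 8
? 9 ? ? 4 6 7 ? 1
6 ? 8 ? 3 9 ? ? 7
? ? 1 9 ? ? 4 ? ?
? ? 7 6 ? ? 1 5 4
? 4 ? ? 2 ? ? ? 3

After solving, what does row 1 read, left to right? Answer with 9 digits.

row 5, column 3 = 5 (sole candidate).
row 5, column 4 = 3 (sole candidate).
row 6, column 7 = 5 (sole candidate).
row 6, column 8 = 2 (sole candidate).
row 8, column 5 = 9 (sole candidate).
row 9, column 3 = 6 (sole candidate).
row 1, column 3 = 9: row 1 has {3,4,5,8}; col 3 has {1,2,3,5,6,7,8}; region has {2,4,5} → only 9 remains.
row 4, column 3 = 4 (sole candidate).
row 4, column 4 = 7 (sole candidate).
row 4, column 5 = 6 (sole candidate).
row 4, column 8 = 1 (sole candidate).
row 5, column 1 = 2 (sole candidate).
row 5, column 8 = 8 (sole candidate).
row 6, column 2 = 1 (sole candidate).
row 6, column 4 = 4 (sole candidate).
row 7, column 2 = 7 (sole candidate).
row 7, column 5 = 5 (sole candidate).
row 7, column 6 = 2 (sole candidate).
row 7, column 9 = 6 (sole candidate).
row 9, column 4 = 1 (sole candidate).
row 1, column 2 = 6: row 1 has {3,4,5,8,9}; col 2 has {1,4,5,7,9}; region has {2,4,5,9} → only 6 remains.
row 1, column 9 = 2: row 1 has {3,4,5,6,8,9}; col 9 has {1,3,4,6,7,8}; region has {1,3,4,8} → only 2 remains.
row 2, column 2 = 8 (sole candidate).
row 2, column 5 = 7 (sole candidate).
row 3, column 2 = 3 (sole candidate).
row 3, column 6 = 5 (sole candidate).
row 3, column 9 = 9 (sole candidate).
row 4, column 6 = 3 (sole candidate).
row 7, column 8 = 3 (sole candidate).
row 8, column 2 = 2 (sole candidate).
row 8, column 6 = 8 (sole candidate).
row 9, column 6 = 7 (sole candidate).
row 9, column 8 = 9 (sole candidate).
row 1, column 6 = 1: row 1 has {2,3,4,5,6,8,9}; col 6 has {2,3,5,6,7,8,9}; region has {2,3,5,7,8} → only 1 remains.
row 2, column 1 = 1 (sole candidate).
row 2, column 6 = 4 (sole candidate).
row 2, column 8 = 6 (sole candidate).
row 2, column 9 = 5 (sole candidate).
row 3, column 7 = 6 (sole candidate).
row 3, column 8 = 7 (sole candidate).
row 7, column 1 = 8 (sole candidate).
row 8, column 1 = 3 (sole candidate).
row 9, column 1 = 5 (sole candidate).
row 9, column 7 = 8 (sole candidate).
row 1, column 1 = 7: row 1 has {1,2,3,4,5,6,8,9}; col 1 has {1,2,3,4,5,6,8,9}; region has {1,2,3,4,5,6,8,9} → only 7 remains.

769581342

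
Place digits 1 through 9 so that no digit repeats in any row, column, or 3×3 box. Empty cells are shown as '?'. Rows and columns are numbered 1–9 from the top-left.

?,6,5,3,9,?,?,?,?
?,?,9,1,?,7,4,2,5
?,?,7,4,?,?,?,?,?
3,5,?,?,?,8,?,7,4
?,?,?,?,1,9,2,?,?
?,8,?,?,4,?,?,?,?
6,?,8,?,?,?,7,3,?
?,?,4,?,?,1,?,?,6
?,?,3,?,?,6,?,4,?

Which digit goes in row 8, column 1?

row 1, column 6 = 2: row 1 has {3,5,6,9}; col 6 has {1,6,7,8,9}; box has {1,3,4,7,9} → only 2 remains.
row 2, column 1 = 8: row 2 has {1,2,4,5,7,9}; col 1 has {3,6}; box has {5,6,7,9} → only 8 remains.
row 2, column 2 = 3: row 2 has {1,2,4,5,7,8,9}; col 2 has {5,6,8}; box has {5,6,7,8,9} → only 3 remains.
row 2, column 5 = 6: row 2 has {1,2,3,4,5,7,8,9}; col 5 has {1,4,9}; box has {1,2,3,4,7,9} → only 6 remains.
row 3, column 6 = 5: row 3 has {4,7}; col 6 has {1,2,6,7,8,9}; box has {1,2,3,4,6,7,9} → only 5 remains.
row 4, column 5 = 2: row 4 has {3,4,5,7,8}; col 5 has {1,4,6,9}; box has {1,4,8,9} → only 2 remains.
row 5, column 3 = 6: row 5 has {1,2,9}; col 3 has {3,4,5,7,8,9}; box has {3,5,8} → only 6 remains.
row 6, column 6 = 3: row 6 has {4,8}; col 6 has {1,2,5,6,7,8,9}; box has {1,2,4,8,9} → only 3 remains.
row 7, column 5 = 5: row 7 has {3,6,7,8}; col 5 has {1,2,4,6,9}; box has {1,6} → only 5 remains.
row 7, column 6 = 4: row 7 has {3,5,6,7,8}; col 6 has {1,2,3,5,6,7,8,9}; box has {1,5,6} → only 4 remains.
row 3, column 5 = 8: row 3 has {4,5,7}; col 5 has {1,2,4,5,6,9}; box has {1,2,3,4,5,6,7,9} → only 8 remains.
row 4, column 3 = 1: row 4 has {2,3,4,5,7,8}; col 3 has {3,4,5,6,7,8,9}; box has {3,5,6,8} → only 1 remains.
row 4, column 4 = 6: row 4 has {1,2,3,4,5,7,8}; col 4 has {1,3,4}; box has {1,2,3,4,8,9} → only 6 remains.
row 4, column 7 = 9: row 4 has {1,2,3,4,5,6,7,8}; col 7 has {2,4,7}; box has {2,4,7} → only 9 remains.
row 6, column 3 = 2: row 6 has {3,4,8}; col 3 has {1,3,4,5,6,7,8,9}; box has {1,3,5,6,8} → only 2 remains.
row 6, column 9 = 1: row 6 has {2,3,4,8}; col 9 has {4,5,6}; box has {2,4,7,9} → only 1 remains.
row 9, column 5 = 7: row 9 has {3,4,6}; col 5 has {1,2,4,5,6,8,9}; box has {1,4,5,6} → only 7 remains.
row 8, column 5 = 3: row 8 has {1,4,6}; col 5 has {1,2,4,5,6,7,8,9}; box has {1,4,5,6,7} → only 3 remains.
row 1, column 1 = 4: in row 1, 4 can only go here (every other open cell in that row sees a 4).
row 1, column 9 = 7: in row 1, 7 can only go here (every other open cell in that row sees a 7).
row 5, column 1 = 7: row 5 has {1,2,6,9}; col 1 has {3,4,6,8}; box has {1,2,3,5,6,8} → only 7 remains.
row 5, column 2 = 4: row 5 has {1,2,6,7,9}; col 2 has {3,5,6,8}; box has {1,2,3,5,6,7,8} → only 4 remains.
row 5, column 4 = 5: row 5 has {1,2,4,6,7,9}; col 4 has {1,3,4,6}; box has {1,2,3,4,6,8,9} → only 5 remains.
row 5, column 8 = 8: row 5 has {1,2,4,5,6,7,9}; col 8 has {2,3,4,7}; box has {1,2,4,7,9} → only 8 remains.
row 5, column 9 = 3: row 5 has {1,2,4,5,6,7,8,9}; col 9 has {1,4,5,6,7}; box has {1,2,4,7,8,9} → only 3 remains.
row 6, column 1 = 9: row 6 has {1,2,3,4,8}; col 1 has {3,4,6,7,8}; box has {1,2,3,4,5,6,7,8} → only 9 remains.
row 6, column 4 = 7: row 6 has {1,2,3,4,8,9}; col 4 has {1,3,4,5,6}; box has {1,2,3,4,5,6,8,9} → only 7 remains.
row 1, column 8 = 1: row 1 has {2,3,4,5,6,7,9}; col 8 has {2,3,4,7,8}; box has {2,4,5,7} → only 1 remains.
row 3, column 9 = 9: row 3 has {4,5,7,8}; col 9 has {1,3,4,5,6,7}; box has {1,2,4,5,7} → only 9 remains.
row 7, column 9 = 2: row 7 has {3,4,5,6,7,8}; col 9 has {1,3,4,5,6,7,9}; box has {3,4,6,7} → only 2 remains.
row 9, column 9 = 8: row 9 has {3,4,6,7}; col 9 has {1,2,3,4,5,6,7,9}; box has {2,3,4,6,7} → only 8 remains.
row 1, column 7 = 8: row 1 has {1,2,3,4,5,6,7,9}; col 7 has {2,4,7,9}; box has {1,2,4,5,7,9} → only 8 remains.
row 3, column 8 = 6: row 3 has {4,5,7,8,9}; col 8 has {1,2,3,4,7,8}; box has {1,2,4,5,7,8,9} → only 6 remains.
row 6, column 8 = 5: row 6 has {1,2,3,4,7,8,9}; col 8 has {1,2,3,4,6,7,8}; box has {1,2,3,4,7,8,9} → only 5 remains.
row 7, column 4 = 9: row 7 has {2,3,4,5,6,7,8}; col 4 has {1,3,4,5,6,7}; box has {1,3,4,5,6,7} → only 9 remains.
row 8, column 7 = 5: row 8 has {1,3,4,6}; col 7 has {2,4,7,8,9}; box has {2,3,4,6,7,8} → only 5 remains.
row 8, column 8 = 9: row 8 has {1,3,4,5,6}; col 8 has {1,2,3,4,5,6,7,8}; box has {2,3,4,5,6,7,8} → only 9 remains.
row 9, column 4 = 2: row 9 has {3,4,6,7,8}; col 4 has {1,3,4,5,6,7,9}; box has {1,3,4,5,6,7,9} → only 2 remains.
row 9, column 7 = 1: row 9 has {2,3,4,6,7,8}; col 7 has {2,4,5,7,8,9}; box has {2,3,4,5,6,7,8,9} → only 1 remains.
row 3, column 7 = 3: row 3 has {4,5,6,7,8,9}; col 7 has {1,2,4,5,7,8,9}; box has {1,2,4,5,6,7,8,9} → only 3 remains.
row 6, column 7 = 6: row 6 has {1,2,3,4,5,7,8,9}; col 7 has {1,2,3,4,5,7,8,9}; box has {1,2,3,4,5,7,8,9} → only 6 remains.
row 7, column 2 = 1: row 7 has {2,3,4,5,6,7,8,9}; col 2 has {3,4,5,6,8}; box has {3,4,6,8} → only 1 remains.
row 8, column 1 = 2: row 8 has {1,3,4,5,6,9}; col 1 has {3,4,6,7,8,9}; box has {1,3,4,6,8} → only 2 remains.

2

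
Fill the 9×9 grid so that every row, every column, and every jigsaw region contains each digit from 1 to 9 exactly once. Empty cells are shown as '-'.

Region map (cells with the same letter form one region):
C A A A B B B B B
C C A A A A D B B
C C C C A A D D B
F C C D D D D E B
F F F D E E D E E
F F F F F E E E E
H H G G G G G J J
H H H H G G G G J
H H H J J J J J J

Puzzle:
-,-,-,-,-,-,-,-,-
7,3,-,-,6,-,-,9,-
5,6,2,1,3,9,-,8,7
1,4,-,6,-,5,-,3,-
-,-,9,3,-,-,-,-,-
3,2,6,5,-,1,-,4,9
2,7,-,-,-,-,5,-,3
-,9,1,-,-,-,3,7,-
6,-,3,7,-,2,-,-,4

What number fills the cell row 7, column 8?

row 3, column 7 = 4: row 3 has {1,2,3,5,6,7,8,9}; col 7 has {3,5}; region has {3,5,6,8} → only 4 remains.
row 4, column 3 = 8: row 4 has {1,3,4,5,6}; col 3 has {1,2,3,6,9}; region has {1,2,3,4,5,6,7} → only 8 remains.
row 4, column 9 = 2: row 4 has {1,3,4,5,6,8}; col 9 has {3,4,7,9}; region has {7,9} → only 2 remains.
row 5, column 2 = 8: row 5 has {3,9}; col 2 has {2,3,4,6,7,9}; region has {1,2,3,5,6,9} → only 8 remains.
row 6, column 5 = 7: row 6 has {1,2,3,4,5,6,9}; col 5 has {3,6}; region has {1,2,3,5,6,8,9} → only 7 remains.
row 6, column 7 = 8: row 6 has {1,2,3,4,5,6,7,9}; col 7 has {3,4,5}; region has {1,3,4,9} → only 8 remains.
row 7, column 3 = 4: row 7 has {2,3,5,7}; col 3 has {1,2,3,6,8,9}; region has {3,5,7} → only 4 remains.
row 9, column 2 = 5: row 9 has {2,3,4,6,7}; col 2 has {2,3,4,6,7,8,9}; region has {1,2,3,6,7,9} → only 5 remains.
row 9, column 8 = 1: row 9 has {2,3,4,5,6,7}; col 8 has {3,4,7,8,9}; region has {2,3,4,7} → only 1 remains.
row 1, column 1 = 9: row 1 has {}; col 1 has {1,2,3,5,6,7}; region has {1,2,3,4,5,6,7,8} → only 9 remains.
row 1, column 2 = 1: row 1 has {9}; col 2 has {2,3,4,5,6,7,8,9}; region has {3,6,9} → only 1 remains.
row 1, column 7 = 6: row 1 has {1,9}; col 7 has {3,4,5,8}; region has {2,7,9} → only 6 remains.
row 1, column 8 = 5: row 1 has {1,6,9}; col 8 has {1,3,4,7,8,9}; region has {2,6,7,9} → only 5 remains.
row 1, column 9 = 8: row 1 has {1,5,6,9}; col 9 has {2,3,4,7,9}; region has {2,5,6,7,9} → only 8 remains.
row 2, column 3 = 5: row 2 has {3,6,7,9}; col 3 has {1,2,3,4,6,8,9}; region has {1,3,6,9} → only 5 remains.
row 2, column 9 = 1: row 2 has {3,5,6,7,9}; col 9 has {2,3,4,7,8,9}; region has {2,5,6,7,8,9} → only 1 remains.
row 4, column 5 = 9: row 4 has {1,2,3,4,5,6,8}; col 5 has {3,6,7}; region has {3,4,5,6,8} → only 9 remains.
row 4, column 7 = 7: row 4 has {1,2,3,4,5,6,8,9}; col 7 has {3,4,5,6,8}; region has {3,4,5,6,8,9} → only 7 remains.
row 5, column 1 = 4: row 5 has {3,8,9}; col 1 has {1,2,3,5,6,7,9}; region has {1,2,3,5,6,7,8,9} → only 4 remains.
row 7, column 8 = 6: row 7 has {2,3,4,5,7}; col 8 has {1,3,4,5,7,8,9}; region has {1,2,3,4,7} → only 6 remains.

6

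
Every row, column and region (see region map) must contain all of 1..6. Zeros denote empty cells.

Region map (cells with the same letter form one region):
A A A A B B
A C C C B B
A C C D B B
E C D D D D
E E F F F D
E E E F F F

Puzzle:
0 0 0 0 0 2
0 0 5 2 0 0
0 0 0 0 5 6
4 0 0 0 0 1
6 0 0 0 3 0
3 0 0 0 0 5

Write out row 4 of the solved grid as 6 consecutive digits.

436521

r2c1 = 1 (sole candidate).
r2c5 = 4 (sole candidate).
r2c6 = 3 (sole candidate).
r3c1 = 2 (sole candidate).
r5c6 = 4 (sole candidate).
r1c1 = 5 (sole candidate).
r1c5 = 1 (sole candidate).
r2c2 = 6 (sole candidate).
r3c4 = 3 (sole candidate).
r4c2 = 3: row 4 has {1,4}; col 2 has {6}; region has {2,5,6} → only 3 remains.
r5c4 = 1 (sole candidate).
r1c2 = 4 (sole candidate).
r1c4 = 6 (sole candidate).
r3c2 = 1 (sole candidate).
r3c3 = 4 (sole candidate).
r4c4 = 5: row 4 has {1,3,4}; col 4 has {1,2,3,6}; region has {1,3,4} → only 5 remains.
r5c3 = 2 (sole candidate).
r6c2 = 2 (sole candidate).
r6c3 = 1 (sole candidate).
r6c4 = 4 (sole candidate).
r6c5 = 6 (sole candidate).
r1c3 = 3 (sole candidate).
r4c3 = 6: row 4 has {1,3,4,5}; col 3 has {1,2,3,4,5}; region has {1,3,4,5} → only 6 remains.
r4c5 = 2: row 4 has {1,3,4,5,6}; col 5 has {1,3,4,5,6}; region has {1,3,4,5,6} → only 2 remains.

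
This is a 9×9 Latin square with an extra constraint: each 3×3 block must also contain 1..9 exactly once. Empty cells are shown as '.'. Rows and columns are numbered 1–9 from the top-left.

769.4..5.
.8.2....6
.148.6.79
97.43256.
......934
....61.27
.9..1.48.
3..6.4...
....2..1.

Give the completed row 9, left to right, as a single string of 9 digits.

r1c6 = 3: row 1 has {4,5,6,7,9}; col 6 has {1,2,4,6}; box has {2,4,6,8} → only 3 remains.
r2c1 = 5: row 2 has {2,6,8}; col 1 has {3,7,9}; box has {1,4,6,7,8,9} → only 5 remains.
r2c3 = 3: row 2 has {2,5,6,8}; col 3 has {4,9}; box has {1,4,5,6,7,8,9} → only 3 remains.
r2c7 = 1: row 2 has {2,3,5,6,8}; col 7 has {4,5,9}; box has {5,6,7,9} → only 1 remains.
r2c8 = 4: row 2 has {1,2,3,5,6,8}; col 8 has {1,2,3,5,6,7,8}; box has {1,5,6,7,9} → only 4 remains.
r3c1 = 2: row 3 has {1,4,6,7,8,9}; col 1 has {3,5,7,9}; box has {1,3,4,5,6,7,8,9} → only 2 remains.
r3c5 = 5: row 3 has {1,2,4,6,7,8,9}; col 5 has {1,2,3,4,6}; box has {2,3,4,6,8} → only 5 remains.
r3c7 = 3: row 3 has {1,2,4,5,6,7,8,9}; col 7 has {1,4,5,9}; box has {1,4,5,6,7,9} → only 3 remains.
r6c7 = 8: row 6 has {1,2,6,7}; col 7 has {1,3,4,5,9}; box has {2,3,4,5,6,7,9} → only 8 remains.
r7c1 = 6: row 7 has {1,4,8,9}; col 1 has {2,3,5,7,9}; box has {3,9} → only 6 remains.
r8c8 = 9: row 8 has {3,4,6}; col 8 has {1,2,3,4,5,6,7,8}; box has {1,4,8} → only 9 remains.
r1c4 = 1: row 1 has {3,4,5,6,7,9}; col 4 has {2,4,6,8}; box has {2,3,4,5,6,8} → only 1 remains.
r1c7 = 2: row 1 has {1,3,4,5,6,7,9}; col 7 has {1,3,4,5,8,9}; box has {1,3,4,5,6,7,9} → only 2 remains.
r1c9 = 8: row 1 has {1,2,3,4,5,6,7,9}; col 9 has {4,6,7,9}; box has {1,2,3,4,5,6,7,9} → only 8 remains.
r4c9 = 1: row 4 has {2,3,4,5,6,7,9}; col 9 has {4,6,7,8,9}; box has {2,3,4,5,6,7,8,9} → only 1 remains.
r6c1 = 4: row 6 has {1,2,6,7,8}; col 1 has {2,3,5,6,7,9}; box has {7,9} → only 4 remains.
r6c3 = 5: row 6 has {1,2,4,6,7,8}; col 3 has {3,4,9}; box has {4,7,9} → only 5 remains.
r6c4 = 9: row 6 has {1,2,4,5,6,7,8}; col 4 has {1,2,4,6,8}; box has {1,2,3,4,6} → only 9 remains.
r8c7 = 7: row 8 has {3,4,6,9}; col 7 has {1,2,3,4,5,8,9}; box has {1,4,8,9} → only 7 remains.
r9c1 = 8: row 9 has {1,2}; col 1 has {2,3,4,5,6,7,9}; box has {3,6,9} → only 8 remains.
r9c3 = 7: row 9 has {1,2,8}; col 3 has {3,4,5,9}; box has {3,6,8,9} → only 7 remains.
r9c7 = 6: row 9 has {1,2,7,8}; col 7 has {1,2,3,4,5,7,8,9}; box has {1,4,7,8,9} → only 6 remains.
r4c3 = 8: row 4 has {1,2,3,4,5,6,7,9}; col 3 has {3,4,5,7,9}; box has {4,5,7,9} → only 8 remains.
r5c1 = 1: row 5 has {3,4,9}; col 1 has {2,3,4,5,6,7,8,9}; box has {4,5,7,8,9} → only 1 remains.
r5c2 = 2: row 5 has {1,3,4,9}; col 2 has {1,6,7,8,9}; box has {1,4,5,7,8,9} → only 2 remains.
r5c3 = 6: row 5 has {1,2,3,4,9}; col 3 has {3,4,5,7,8,9}; box has {1,2,4,5,7,8,9} → only 6 remains.
r6c2 = 3: row 6 has {1,2,4,5,6,7,8,9}; col 2 has {1,2,6,7,8,9}; box has {1,2,4,5,6,7,8,9} → only 3 remains.
r7c3 = 2: row 7 has {1,4,6,8,9}; col 3 has {3,4,5,6,7,8,9}; box has {3,6,7,8,9} → only 2 remains.
r8c2 = 5: row 8 has {3,4,6,7,9}; col 2 has {1,2,3,6,7,8,9}; box has {2,3,6,7,8,9} → only 5 remains.
r8c3 = 1: row 8 has {3,4,5,6,7,9}; col 3 has {2,3,4,5,6,7,8,9}; box has {2,3,5,6,7,8,9} → only 1 remains.
r8c5 = 8: row 8 has {1,3,4,5,6,7,9}; col 5 has {1,2,3,4,5,6}; box has {1,2,4,6} → only 8 remains.
r8c9 = 2: row 8 has {1,3,4,5,6,7,8,9}; col 9 has {1,4,6,7,8,9}; box has {1,4,6,7,8,9} → only 2 remains.
r9c2 = 4: row 9 has {1,2,6,7,8}; col 2 has {1,2,3,5,6,7,8,9}; box has {1,2,3,5,6,7,8,9} → only 4 remains.
r5c5 = 7: row 5 has {1,2,3,4,6,9}; col 5 has {1,2,3,4,5,6,8}; box has {1,2,3,4,6,9} → only 7 remains.
r2c5 = 9: row 2 has {1,2,3,4,5,6,8}; col 5 has {1,2,3,4,5,6,7,8}; box has {1,2,3,4,5,6,8} → only 9 remains.
r2c6 = 7: row 2 has {1,2,3,4,5,6,8,9}; col 6 has {1,2,3,4,6}; box has {1,2,3,4,5,6,8,9} → only 7 remains.
r5c4 = 5: row 5 has {1,2,3,4,6,7,9}; col 4 has {1,2,4,6,8,9}; box has {1,2,3,4,6,7,9} → only 5 remains.
r5c6 = 8: row 5 has {1,2,3,4,5,6,7,9}; col 6 has {1,2,3,4,6,7}; box has {1,2,3,4,5,6,7,9} → only 8 remains.
r7c6 = 5: row 7 has {1,2,4,6,8,9}; col 6 has {1,2,3,4,6,7,8}; box has {1,2,4,6,8} → only 5 remains.
r7c9 = 3: row 7 has {1,2,4,5,6,8,9}; col 9 has {1,2,4,6,7,8,9}; box has {1,2,4,6,7,8,9} → only 3 remains.
r9c4 = 3: row 9 has {1,2,4,6,7,8}; col 4 has {1,2,4,5,6,8,9}; box has {1,2,4,5,6,8} → only 3 remains.
r9c6 = 9: row 9 has {1,2,3,4,6,7,8}; col 6 has {1,2,3,4,5,6,7,8}; box has {1,2,3,4,5,6,8} → only 9 remains.
r9c9 = 5: row 9 has {1,2,3,4,6,7,8,9}; col 9 has {1,2,3,4,6,7,8,9}; box has {1,2,3,4,6,7,8,9} → only 5 remains.

847329615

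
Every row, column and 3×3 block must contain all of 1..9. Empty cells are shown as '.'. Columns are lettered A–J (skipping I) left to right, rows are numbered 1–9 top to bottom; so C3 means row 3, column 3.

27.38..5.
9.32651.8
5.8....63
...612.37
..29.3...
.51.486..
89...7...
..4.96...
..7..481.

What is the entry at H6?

9

C1 = 6: row 1 has {2,3,5,7,8}; col 3 has {1,2,3,4,7,8}; box has {2,3,5,7,8,9} → only 6 remains.
B2 = 4: row 2 has {1,2,3,5,6,8,9}; col 2 has {5,7,9}; box has {2,3,5,6,7,8,9} → only 4 remains.
H2 = 7: row 2 has {1,2,3,4,5,6,8,9}; col 8 has {1,3,5,6}; box has {1,3,5,6,8} → only 7 remains.
B3 = 1: row 3 has {3,5,6,8}; col 2 has {4,5,7,9}; box has {2,3,4,5,6,7,8,9} → only 1 remains.
E3 = 7: row 3 has {1,3,5,6,8}; col 5 has {1,4,6,8,9}; box has {2,3,5,6,8} → only 7 remains.
F3 = 9: row 3 has {1,3,5,6,7,8}; col 6 has {2,3,4,5,6,7,8}; box has {2,3,5,6,7,8} → only 9 remains.
A4 = 4: row 4 has {1,2,3,6,7}; col 1 has {2,5,8,9}; box has {1,2,5} → only 4 remains.
B4 = 8: row 4 has {1,2,3,4,6,7}; col 2 has {1,4,5,7,9}; box has {1,2,4,5} → only 8 remains.
C4 = 9: row 4 has {1,2,3,4,6,7,8}; col 3 has {1,2,3,4,6,7,8}; box has {1,2,4,5,8} → only 9 remains.
G4 = 5: row 4 has {1,2,3,4,6,7,8,9}; col 7 has {1,6,8}; box has {3,6,7} → only 5 remains.
B5 = 6: row 5 has {2,3,9}; col 2 has {1,4,5,7,8,9}; box has {1,2,4,5,8,9} → only 6 remains.
E5 = 5: row 5 has {2,3,6,9}; col 5 has {1,4,6,7,8,9}; box has {1,2,3,4,6,8,9} → only 5 remains.
G5 = 4: row 5 has {2,3,5,6,9}; col 7 has {1,5,6,8}; box has {3,5,6,7} → only 4 remains.
H5 = 8: row 5 has {2,3,4,5,6,9}; col 8 has {1,3,5,6,7}; box has {3,4,5,6,7} → only 8 remains.
J5 = 1: row 5 has {2,3,4,5,6,8,9}; col 9 has {3,7,8}; box has {3,4,5,6,7,8} → only 1 remains.
D6 = 7: row 6 has {1,4,5,6,8}; col 4 has {2,3,6,9}; box has {1,2,3,4,5,6,8,9} → only 7 remains.
C7 = 5: row 7 has {7,8,9}; col 3 has {1,2,3,4,6,7,8,9}; box has {4,7,8,9} → only 5 remains.
D7 = 1: row 7 has {5,7,8,9}; col 4 has {2,3,6,7,9}; box has {4,6,7,9} → only 1 remains.
H8 = 2: row 8 has {4,6,9}; col 8 has {1,3,5,6,7,8}; box has {1,8} → only 2 remains.
J8 = 5: row 8 has {2,4,6,9}; col 9 has {1,3,7,8}; box has {1,2,8} → only 5 remains.
D9 = 5: row 9 has {1,4,7,8}; col 4 has {1,2,3,6,7,9}; box has {1,4,6,7,9} → only 5 remains.
F1 = 1: row 1 has {2,3,5,6,7,8}; col 6 has {2,3,4,5,6,7,8,9}; box has {2,3,5,6,7,8,9} → only 1 remains.
G1 = 9: row 1 has {1,2,3,5,6,7,8}; col 7 has {1,4,5,6,8}; box has {1,3,5,6,7,8} → only 9 remains.
J1 = 4: row 1 has {1,2,3,5,6,7,8,9}; col 9 has {1,3,5,7,8}; box has {1,3,5,6,7,8,9} → only 4 remains.
D3 = 4: row 3 has {1,3,5,6,7,8,9}; col 4 has {1,2,3,5,6,7,9}; box has {1,2,3,5,6,7,8,9} → only 4 remains.
G3 = 2: row 3 has {1,3,4,5,6,7,8,9}; col 7 has {1,4,5,6,8,9}; box has {1,3,4,5,6,7,8,9} → only 2 remains.
A5 = 7: row 5 has {1,2,3,4,5,6,8,9}; col 1 has {2,4,5,8,9}; box has {1,2,4,5,6,8,9} → only 7 remains.
A6 = 3: row 6 has {1,4,5,6,7,8}; col 1 has {2,4,5,7,8,9}; box has {1,2,4,5,6,7,8,9} → only 3 remains.
H6 = 9: row 6 has {1,3,4,5,6,7,8}; col 8 has {1,2,3,5,6,7,8}; box has {1,3,4,5,6,7,8} → only 9 remains.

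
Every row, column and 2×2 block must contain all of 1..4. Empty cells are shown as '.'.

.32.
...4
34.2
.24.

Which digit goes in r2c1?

2

r1c4 = 1: row 1 has {2,3}; col 4 has {2,4}; box has {2,4} → only 1 remains.
r2c2 = 1: row 2 has {4}; col 2 has {2,3,4}; box has {3} → only 1 remains.
r2c3 = 3: row 2 has {1,4}; col 3 has {2,4}; box has {1,2,4} → only 3 remains.
r3c3 = 1: row 3 has {2,3,4}; col 3 has {2,3,4}; box has {2,4} → only 1 remains.
r4c1 = 1: row 4 has {2,4}; col 1 has {3}; box has {2,3,4} → only 1 remains.
r4c4 = 3: row 4 has {1,2,4}; col 4 has {1,2,4}; box has {1,2,4} → only 3 remains.
r1c1 = 4: row 1 has {1,2,3}; col 1 has {1,3}; box has {1,3} → only 4 remains.
r2c1 = 2: row 2 has {1,3,4}; col 1 has {1,3,4}; box has {1,3,4} → only 2 remains.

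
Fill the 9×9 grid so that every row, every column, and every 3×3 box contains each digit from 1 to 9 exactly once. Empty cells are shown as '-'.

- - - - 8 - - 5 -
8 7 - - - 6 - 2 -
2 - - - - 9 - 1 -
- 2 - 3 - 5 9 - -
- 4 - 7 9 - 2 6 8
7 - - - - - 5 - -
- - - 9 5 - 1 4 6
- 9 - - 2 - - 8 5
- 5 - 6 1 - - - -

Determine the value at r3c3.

r4c8 = 7: row 4 has {2,3,5,9}; col 8 has {1,2,4,5,6,8}; box has {2,5,6,8,9} → only 7 remains.
r5c6 = 1: row 5 has {2,4,6,7,8,9}; col 6 has {5,6,9}; box has {3,5,7,9} → only 1 remains.
r6c8 = 3: row 6 has {5,7}; col 8 has {1,2,4,5,6,7,8}; box has {2,5,6,7,8,9} → only 3 remains.
r7c1 = 3: row 7 has {1,4,5,6,9}; col 1 has {2,7,8}; box has {5,9} → only 3 remains.
r7c2 = 8: row 7 has {1,3,4,5,6,9}; col 2 has {2,4,5,7,9}; box has {3,5,9} → only 8 remains.
r7c6 = 7: row 7 has {1,3,4,5,6,8,9}; col 6 has {1,5,6,9}; box has {1,2,5,6,9} → only 7 remains.
r8c4 = 4: row 8 has {2,5,8,9}; col 4 has {3,6,7,9}; box has {1,2,5,6,7,9} → only 4 remains.
r8c6 = 3: row 8 has {2,4,5,8,9}; col 6 has {1,5,6,7,9}; box has {1,2,4,5,6,7,9} → only 3 remains.
r8c7 = 7: row 8 has {2,3,4,5,8,9}; col 7 has {1,2,5,9}; box has {1,4,5,6,8} → only 7 remains.
r9c1 = 4: row 9 has {1,5,6}; col 1 has {2,3,7,8}; box has {3,5,8,9} → only 4 remains.
r9c6 = 8: row 9 has {1,4,5,6}; col 6 has {1,3,5,6,7,9}; box has {1,2,3,4,5,6,7,9} → only 8 remains.
r9c7 = 3: row 9 has {1,4,5,6,8}; col 7 has {1,2,5,7,9}; box has {1,4,5,6,7,8} → only 3 remains.
r9c8 = 9: row 9 has {1,3,4,5,6,8}; col 8 has {1,2,3,4,5,6,7,8}; box has {1,3,4,5,6,7,8} → only 9 remains.
r9c9 = 2: row 9 has {1,3,4,5,6,8,9}; col 9 has {5,6,8}; box has {1,3,4,5,6,7,8,9} → only 2 remains.
r2c7 = 4: row 2 has {2,6,7,8}; col 7 has {1,2,3,5,7,9}; box has {1,2,5} → only 4 remains.
r3c4 = 5: row 3 has {1,2,9}; col 4 has {3,4,6,7,9}; box has {6,8,9} → only 5 remains.
r5c1 = 5: row 5 has {1,2,4,6,7,8,9}; col 1 has {2,3,4,7,8}; box has {2,4,7} → only 5 remains.
r5c3 = 3: row 5 has {1,2,4,5,6,7,8,9}; col 3 has {}; box has {2,4,5,7} → only 3 remains.
r7c3 = 2: row 7 has {1,3,4,5,6,7,8,9}; col 3 has {3}; box has {3,4,5,8,9} → only 2 remains.
r9c3 = 7: row 9 has {1,2,3,4,5,6,8,9}; col 3 has {2,3}; box has {2,3,4,5,8,9} → only 7 remains.
r1c7 = 6: row 1 has {5,8}; col 7 has {1,2,3,4,5,7,9}; box has {1,2,4,5} → only 6 remains.
r2c4 = 1: row 2 has {2,4,6,7,8}; col 4 has {3,4,5,6,7,9}; box has {5,6,8,9} → only 1 remains.
r2c5 = 3: row 2 has {1,2,4,6,7,8}; col 5 has {1,2,5,8,9}; box has {1,5,6,8,9} → only 3 remains.
r2c9 = 9: row 2 has {1,2,3,4,6,7,8}; col 9 has {2,5,6,8}; box has {1,2,4,5,6} → only 9 remains.
r3c7 = 8: row 3 has {1,2,5,9}; col 7 has {1,2,3,4,5,6,7,9}; box has {1,2,4,5,6,9} → only 8 remains.
r1c4 = 2: row 1 has {5,6,8}; col 4 has {1,3,4,5,6,7,9}; box has {1,3,5,6,8,9} → only 2 remains.
r1c6 = 4: row 1 has {2,5,6,8}; col 6 has {1,3,5,6,7,8,9}; box has {1,2,3,5,6,8,9} → only 4 remains.
r2c3 = 5: row 2 has {1,2,3,4,6,7,8,9}; col 3 has {2,3,7}; box has {2,7,8} → only 5 remains.
r3c5 = 7: row 3 has {1,2,5,8,9}; col 5 has {1,2,3,5,8,9}; box has {1,2,3,4,5,6,8,9} → only 7 remains.
r3c9 = 3: row 3 has {1,2,5,7,8,9}; col 9 has {2,5,6,8,9}; box has {1,2,4,5,6,8,9} → only 3 remains.
r6c4 = 8: row 6 has {3,5,7}; col 4 has {1,2,3,4,5,6,7,9}; box has {1,3,5,7,9} → only 8 remains.
r6c6 = 2: row 6 has {3,5,7,8}; col 6 has {1,3,4,5,6,7,8,9}; box has {1,3,5,7,8,9} → only 2 remains.
r1c9 = 7: row 1 has {2,4,5,6,8}; col 9 has {2,3,5,6,8,9}; box has {1,2,3,4,5,6,8,9} → only 7 remains.
r3c2 = 6: row 3 has {1,2,3,5,7,8,9}; col 2 has {2,4,5,7,8,9}; box has {2,5,7,8} → only 6 remains.
r3c3 = 4: row 3 has {1,2,3,5,6,7,8,9}; col 3 has {2,3,5,7}; box has {2,5,6,7,8} → only 4 remains.

4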